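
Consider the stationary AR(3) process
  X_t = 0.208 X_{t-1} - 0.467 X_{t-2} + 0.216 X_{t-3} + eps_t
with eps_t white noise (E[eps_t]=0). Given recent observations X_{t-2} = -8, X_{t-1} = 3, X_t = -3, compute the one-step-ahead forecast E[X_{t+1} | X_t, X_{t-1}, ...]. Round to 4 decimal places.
E[X_{t+1} \mid \mathcal F_t] = -3.7530

For an AR(p) model X_t = c + sum_i phi_i X_{t-i} + eps_t, the
one-step-ahead conditional mean is
  E[X_{t+1} | X_t, ...] = c + sum_i phi_i X_{t+1-i}.
Substitute known values:
  E[X_{t+1} | ...] = (0.208) * (-3) + (-0.467) * (3) + (0.216) * (-8)
                   = -3.7530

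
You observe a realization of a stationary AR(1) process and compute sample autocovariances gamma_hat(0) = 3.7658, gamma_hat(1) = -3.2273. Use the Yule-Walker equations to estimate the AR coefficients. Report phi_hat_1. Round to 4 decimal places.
\hat\phi_{1} = -0.8570

The Yule-Walker equations for an AR(p) process read, in matrix form,
  Gamma_p phi = r_p,   with   (Gamma_p)_{ij} = gamma(|i - j|),
                       (r_p)_i = gamma(i),   i,j = 1..p.
Substitute the sample gammas (Toeplitz matrix and right-hand side of size 1):
  Gamma_p = [[3.7658]]
  r_p     = [-3.2273]
With p = 1 this is the single equation gamma(0) phi_1 = gamma(1):
  phi_hat_1 = gamma(1) / gamma(0) = -3.2273 / 3.7658 = -0.8570.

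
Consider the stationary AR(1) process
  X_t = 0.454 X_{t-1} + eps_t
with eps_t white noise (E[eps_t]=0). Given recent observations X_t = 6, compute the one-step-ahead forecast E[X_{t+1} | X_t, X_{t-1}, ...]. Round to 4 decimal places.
E[X_{t+1} \mid \mathcal F_t] = 2.7240

For an AR(p) model X_t = c + sum_i phi_i X_{t-i} + eps_t, the
one-step-ahead conditional mean is
  E[X_{t+1} | X_t, ...] = c + sum_i phi_i X_{t+1-i}.
Substitute known values:
  E[X_{t+1} | ...] = (0.454) * (6)
                   = 2.7240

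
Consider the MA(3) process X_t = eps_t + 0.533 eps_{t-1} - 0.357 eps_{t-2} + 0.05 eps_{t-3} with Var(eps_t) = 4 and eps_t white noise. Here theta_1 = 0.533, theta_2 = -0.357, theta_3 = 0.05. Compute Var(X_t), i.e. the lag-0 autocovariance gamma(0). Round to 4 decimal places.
\gamma(0) = 5.6562

For an MA(q) process X_t = eps_t + sum_i theta_i eps_{t-i} with
Var(eps_t) = sigma^2, the variance is
  gamma(0) = sigma^2 * (1 + sum_i theta_i^2).
  sum_i theta_i^2 = (0.533)^2 + (-0.357)^2 + (0.05)^2 = 0.284089 + 0.127449 + 0.0025 = 0.414038.
  gamma(0) = 4 * (1 + 0.414038) = 4 * 1.414038 = 5.656152, which rounds to 5.6562.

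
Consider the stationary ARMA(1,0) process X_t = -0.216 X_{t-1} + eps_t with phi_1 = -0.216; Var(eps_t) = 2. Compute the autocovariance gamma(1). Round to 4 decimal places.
\gamma(1) = -0.4531

Multiply the model equation by X_{t-k} and take expectations. With theta_0 = psi_0 = 1 and psi_j the MA(infinity) weights, this gives
  gamma(k) - sum_i phi_i gamma(k-i) = c_k,
  c_k = sigma^2 * sum_{j=k..q} theta_j psi_{j-k}   (c_k = 0 for k > q),
using gamma(-m) = gamma(m).
Pure AR (q = 0): c_0 = sigma^2 = 2, c_k = 0 for k >= 1.
Equations for k = 0 and k = 1 (AR order 1):
  gamma(0) = phi_1 gamma(1) + c_0
  gamma(1) = phi_1 gamma(0) + c_1
Substituting the second into the first: gamma(0) (1 - phi_1^2) = c_0 + phi_1 c_1, so
  gamma(0) = c_0 / (1 - phi_1^2) = 2 / (1 - (-0.216)^2) = 2 / 0.953344 = 2.097879.
  gamma(1) = phi_1 gamma(0) = (-0.216)(2.097879) = -0.453142.
Therefore gamma(1) = -0.4531 (to 4 decimal places).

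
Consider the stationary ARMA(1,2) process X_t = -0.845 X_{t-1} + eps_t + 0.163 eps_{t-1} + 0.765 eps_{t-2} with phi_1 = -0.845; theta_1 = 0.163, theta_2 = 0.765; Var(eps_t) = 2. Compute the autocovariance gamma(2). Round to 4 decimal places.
\gamma(2) = 13.2123

Multiply the model equation by X_{t-k} and take expectations. With theta_0 = psi_0 = 1 and psi_j the MA(infinity) weights, this gives
  gamma(k) - sum_i phi_i gamma(k-i) = c_k,
  c_k = sigma^2 * sum_{j=k..q} theta_j psi_{j-k}   (c_k = 0 for k > q),
using gamma(-m) = gamma(m).
psi-weights needed (psi_j = theta_j + sum_i phi_i psi_{j-i}):
  psi_1 = theta_1 + phi_1 = 0.163 + (-0.845) = -0.682
  psi_2 = theta_2 + phi_1 psi_1 = 0.765 + (-0.845)(-0.682) = 1.34129
Right-hand sides:
  c_0 = sigma^2 (1 + theta_1 psi_1 + theta_2 psi_2) = 2 * (1 + (0.163)(-0.682) + (0.765)(1.34129)) = 2 * 1.914921 = 3.829842
  c_1 = sigma^2 (theta_1 + theta_2 psi_1) = 2 * (0.163 + (0.765)(-0.682)) = -0.71746
  c_2 = sigma^2 theta_2 = 2 * (0.765) = 1.53
Equations for k = 0 and k = 1 (AR order 1):
  gamma(0) = phi_1 gamma(1) + c_0
  gamma(1) = phi_1 gamma(0) + c_1
Substituting the second into the first: gamma(0) (1 - phi_1^2) = c_0 + phi_1 c_1, so
  gamma(0) = (c_0 + phi_1 c_1) / (1 - phi_1^2) = (3.829842 + (-0.845)(-0.71746)) / (1 - (-0.845)^2) = 4.436095 / 0.285975 = 15.512179.
  gamma(1) = phi_1 gamma(0) + c_1 = (-0.845)(15.512179) + (-0.71746) = -13.825251.
For k = 2: gamma(2) = phi_1 gamma(1) + c_2
  = (-0.845)(-13.825251) + (1.53) = 13.212337.
Therefore gamma(2) = 13.2123 (to 4 decimal places).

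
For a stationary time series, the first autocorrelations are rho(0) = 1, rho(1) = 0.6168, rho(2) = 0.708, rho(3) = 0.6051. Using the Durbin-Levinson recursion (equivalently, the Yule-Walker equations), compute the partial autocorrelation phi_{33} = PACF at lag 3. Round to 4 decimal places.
\phi_{33} = 0.1640

The PACF at lag k is phi_{kk}, the last component of the solution
to the Yule-Walker system G_k phi = r_k where
  (G_k)_{ij} = rho(|i - j|), (r_k)_i = rho(i), i,j = 1..k.
Equivalently, Durbin-Levinson gives phi_{kk} iteratively:
  phi_{11} = rho(1)
  phi_{kk} = [rho(k) - sum_{j=1..k-1} phi_{k-1,j} rho(k-j)]
            / [1 - sum_{j=1..k-1} phi_{k-1,j} rho(j)],
  phi_{k,j} = phi_{k-1,j} - phi_{kk} phi_{k-1,k-j},  j = 1..k-1.
Step k = 1:
  phi_11 = rho(1) = 0.6168.
Step k = 2:
  phi_22 = [rho(2) - phi_11 rho(1)] / [1 - phi_11 rho(1)] = [0.708 - (0.6168)(0.6168)] / [1 - (0.6168)(0.6168)]
         = 0.32755776 / 0.61955776 = 0.528696.
  Update: phi_21 = phi_11 - phi_22 phi_11 = 0.6168 - (0.528696)(0.6168) = 0.2907.
Step k = 3:
  phi_33 = [rho(3) - phi_21 rho(2) - phi_22 rho(1)] / [1 - phi_21 rho(1) - phi_22 rho(2)]
    numerator   = 0.6051 - (0.2907)(0.708) - (0.528696)(0.6168) = 0.07318448
    denominator = 1 - (0.2907)(0.6168) - (0.528696)(0.708) = 0.44637926
  phi_33 = 0.07318448 / 0.44637926 = 0.164.
Therefore phi_{33} = 0.1640.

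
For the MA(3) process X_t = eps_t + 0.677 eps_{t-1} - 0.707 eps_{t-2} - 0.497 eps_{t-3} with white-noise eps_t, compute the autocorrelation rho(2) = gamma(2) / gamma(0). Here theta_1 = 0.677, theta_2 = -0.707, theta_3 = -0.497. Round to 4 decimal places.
\rho(2) = -0.4732

For an MA(q) process with theta_0 = 1, the autocovariance is
  gamma(k) = sigma^2 * sum_{i=0..q-k} theta_i * theta_{i+k},
and rho(k) = gamma(k) / gamma(0). Sigma^2 cancels.
  numerator   = (1)*(-0.707) + (0.677)*(-0.497) = -1.043469.
  denominator = (1)^2 + (0.677)^2 + (-0.707)^2 + (-0.497)^2 = 2.205187.
  rho(2) = -1.043469 / 2.205187 = -0.4732.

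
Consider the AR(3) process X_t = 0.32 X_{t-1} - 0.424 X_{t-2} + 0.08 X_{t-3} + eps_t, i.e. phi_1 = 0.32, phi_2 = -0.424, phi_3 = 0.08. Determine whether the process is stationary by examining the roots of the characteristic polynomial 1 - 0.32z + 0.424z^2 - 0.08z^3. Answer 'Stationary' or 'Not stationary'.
\text{Stationary}

The AR(p) characteristic polynomial is P(z) = 1 - 0.32z + 0.424z^2 - 0.08z^3.
Stationarity requires all roots to lie outside the unit circle, i.e. |z| > 1 for every root.
Degree 3: look for a simple real root z0 first, then factor out (1 - z/z0) and solve the remaining quadratic.
Testing z0 = 5: P(5) = 1 + (-0.32)(5) + (0.424)(5)^2 + (-0.08)(5)^3
  = 1 + (-1.6) + (10.6) + (-10) = 0.  So z_0 = 5 is a root, |z_0| = 5.
Divide out the factor (1 - 0.2 z) = (1 - z/z0) (since 1/z0 = 0.2):
  P(z) = (1 - 0.2 z)(1 + (-0.12) z + (0.4) z^2)
  [check: z-coef -0.12 - (0.2) = -0.32; z^2-coef 0.4 - (0.2)(-0.12) = 0.424; z^3-coef -(0.2)(0.4) = -0.08.]
Remaining roots from the quadratic factor 1 + (-0.12) z + (0.4) z^2:
  Set 1 + (-0.12) z + (0.4) z^2 = 0, i.e. a z^2 + b z + c = 0 with a = 0.4, b = -0.12, c = 1.
  Discriminant D = b^2 - 4ac = (-0.12)^2 - 4*(0.4)*1 = 0.0144 - (1.6) = -1.5856.
  D < 0, so the roots are the complex-conjugate pair z = (-b +/- i sqrt(-D)) / (2a) = 0.15 +/- 1.574i.
  For a conjugate pair |z|^2 = z * conj(z) = (product of roots) = c/a = 1/(0.4) = 2.5, so |z| = sqrt(2.5) = 1.5811 for both roots.
Moduli of all roots: 5.0000, 1.5811, 1.5811.
All moduli strictly greater than 1? Yes.
Verdict: Stationary.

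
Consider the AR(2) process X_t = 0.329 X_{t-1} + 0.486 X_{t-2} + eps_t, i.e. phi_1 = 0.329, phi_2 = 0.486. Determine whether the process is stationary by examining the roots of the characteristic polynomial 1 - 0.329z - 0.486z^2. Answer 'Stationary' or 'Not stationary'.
\text{Stationary}

The AR(p) characteristic polynomial is P(z) = 1 - 0.329z - 0.486z^2.
Stationarity requires all roots to lie outside the unit circle, i.e. |z| > 1 for every root.
Set 1 + (-0.329) z + (-0.486) z^2 = 0, i.e. a z^2 + b z + c = 0 with a = -0.486, b = -0.329, c = 1.
Discriminant D = b^2 - 4ac = (-0.329)^2 - 4*(-0.486)*1 = 0.108241 - (-1.944) = 2.052241.
D >= 0, so the roots are real: z = (-b +/- sqrt(D)) / (2a) = (0.329 +/- 1.432564) / (-0.972).
  z_1 = (0.329 + 1.432564) / (-0.972) = -1.8123,   |z_1| = 1.8123.
  z_2 = (0.329 - 1.432564) / (-0.972) = 1.1354,   |z_2| = 1.1354.
Moduli of all roots: 1.8123, 1.1354.
All moduli strictly greater than 1? Yes.
Verdict: Stationary.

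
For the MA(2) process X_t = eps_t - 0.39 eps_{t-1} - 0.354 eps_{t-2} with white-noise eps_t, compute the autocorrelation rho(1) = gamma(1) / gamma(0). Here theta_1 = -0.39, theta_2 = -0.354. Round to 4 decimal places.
\rho(1) = -0.1972

For an MA(q) process with theta_0 = 1, the autocovariance is
  gamma(k) = sigma^2 * sum_{i=0..q-k} theta_i * theta_{i+k},
and rho(k) = gamma(k) / gamma(0). Sigma^2 cancels.
  numerator   = (1)*(-0.39) + (-0.39)*(-0.354) = -0.25194.
  denominator = (1)^2 + (-0.39)^2 + (-0.354)^2 = 1.277416.
  rho(1) = -0.25194 / 1.277416 = -0.1972.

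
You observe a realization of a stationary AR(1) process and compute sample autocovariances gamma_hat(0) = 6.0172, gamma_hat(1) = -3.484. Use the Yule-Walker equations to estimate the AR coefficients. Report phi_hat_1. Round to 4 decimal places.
\hat\phi_{1} = -0.5790

The Yule-Walker equations for an AR(p) process read, in matrix form,
  Gamma_p phi = r_p,   with   (Gamma_p)_{ij} = gamma(|i - j|),
                       (r_p)_i = gamma(i),   i,j = 1..p.
Substitute the sample gammas (Toeplitz matrix and right-hand side of size 1):
  Gamma_p = [[6.0172]]
  r_p     = [-3.484]
With p = 1 this is the single equation gamma(0) phi_1 = gamma(1):
  phi_hat_1 = gamma(1) / gamma(0) = -3.484 / 6.0172 = -0.5790.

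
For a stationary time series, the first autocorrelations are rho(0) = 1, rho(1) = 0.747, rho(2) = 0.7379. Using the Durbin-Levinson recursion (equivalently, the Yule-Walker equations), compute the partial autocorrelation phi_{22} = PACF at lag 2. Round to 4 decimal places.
\phi_{22} = 0.4070

The PACF at lag k is phi_{kk}, the last component of the solution
to the Yule-Walker system G_k phi = r_k where
  (G_k)_{ij} = rho(|i - j|), (r_k)_i = rho(i), i,j = 1..k.
Equivalently, Durbin-Levinson gives phi_{kk} iteratively:
  phi_{11} = rho(1)
  phi_{kk} = [rho(k) - sum_{j=1..k-1} phi_{k-1,j} rho(k-j)]
            / [1 - sum_{j=1..k-1} phi_{k-1,j} rho(j)],
  phi_{k,j} = phi_{k-1,j} - phi_{kk} phi_{k-1,k-j},  j = 1..k-1.
Step k = 1:
  phi_11 = rho(1) = 0.747.
Step k = 2:
  phi_22 = [rho(2) - phi_11 rho(1)] / [1 - phi_11 rho(1)] = [0.7379 - (0.747)(0.747)] / [1 - (0.747)(0.747)]
         = 0.179891 / 0.441991 = 0.407.
Therefore phi_{22} = 0.4070.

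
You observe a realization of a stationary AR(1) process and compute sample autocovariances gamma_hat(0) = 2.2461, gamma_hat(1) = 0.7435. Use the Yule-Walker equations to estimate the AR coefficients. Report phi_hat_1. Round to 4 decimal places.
\hat\phi_{1} = 0.3310

The Yule-Walker equations for an AR(p) process read, in matrix form,
  Gamma_p phi = r_p,   with   (Gamma_p)_{ij} = gamma(|i - j|),
                       (r_p)_i = gamma(i),   i,j = 1..p.
Substitute the sample gammas (Toeplitz matrix and right-hand side of size 1):
  Gamma_p = [[2.2461]]
  r_p     = [0.7435]
With p = 1 this is the single equation gamma(0) phi_1 = gamma(1):
  phi_hat_1 = gamma(1) / gamma(0) = 0.7435 / 2.2461 = 0.3310.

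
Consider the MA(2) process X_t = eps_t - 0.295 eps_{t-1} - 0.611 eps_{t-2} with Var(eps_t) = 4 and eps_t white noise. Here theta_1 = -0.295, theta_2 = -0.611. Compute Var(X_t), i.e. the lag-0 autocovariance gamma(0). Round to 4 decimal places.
\gamma(0) = 5.8414

For an MA(q) process X_t = eps_t + sum_i theta_i eps_{t-i} with
Var(eps_t) = sigma^2, the variance is
  gamma(0) = sigma^2 * (1 + sum_i theta_i^2).
  sum_i theta_i^2 = (-0.295)^2 + (-0.611)^2 = 0.087025 + 0.373321 = 0.460346.
  gamma(0) = 4 * (1 + 0.460346) = 4 * 1.460346 = 5.841384, which rounds to 5.8414.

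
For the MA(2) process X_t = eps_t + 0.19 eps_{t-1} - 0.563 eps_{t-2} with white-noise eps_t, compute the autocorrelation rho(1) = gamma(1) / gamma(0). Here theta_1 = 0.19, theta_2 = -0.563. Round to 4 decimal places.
\rho(1) = 0.0614

For an MA(q) process with theta_0 = 1, the autocovariance is
  gamma(k) = sigma^2 * sum_{i=0..q-k} theta_i * theta_{i+k},
and rho(k) = gamma(k) / gamma(0). Sigma^2 cancels.
  numerator   = (1)*(0.19) + (0.19)*(-0.563) = 0.08303.
  denominator = (1)^2 + (0.19)^2 + (-0.563)^2 = 1.353069.
  rho(1) = 0.08303 / 1.353069 = 0.0614.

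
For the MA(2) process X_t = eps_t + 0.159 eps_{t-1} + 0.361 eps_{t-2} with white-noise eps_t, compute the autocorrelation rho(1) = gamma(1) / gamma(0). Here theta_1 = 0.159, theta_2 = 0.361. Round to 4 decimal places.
\rho(1) = 0.1873

For an MA(q) process with theta_0 = 1, the autocovariance is
  gamma(k) = sigma^2 * sum_{i=0..q-k} theta_i * theta_{i+k},
and rho(k) = gamma(k) / gamma(0). Sigma^2 cancels.
  numerator   = (1)*(0.159) + (0.159)*(0.361) = 0.216399.
  denominator = (1)^2 + (0.159)^2 + (0.361)^2 = 1.155602.
  rho(1) = 0.216399 / 1.155602 = 0.1873.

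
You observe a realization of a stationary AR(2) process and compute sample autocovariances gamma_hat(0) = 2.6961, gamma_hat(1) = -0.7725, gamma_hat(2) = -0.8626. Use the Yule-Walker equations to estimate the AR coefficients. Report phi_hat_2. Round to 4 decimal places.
\hat\phi_{2} = -0.4380

The Yule-Walker equations for an AR(p) process read, in matrix form,
  Gamma_p phi = r_p,   with   (Gamma_p)_{ij} = gamma(|i - j|),
                       (r_p)_i = gamma(i),   i,j = 1..p.
Substitute the sample gammas (Toeplitz matrix and right-hand side of size 2):
  Gamma_p = [[2.6961, -0.7725], [-0.7725, 2.6961]]
  r_p     = [-0.7725, -0.8626]
Written out:
  2.6961 phi_1 - 0.7725 phi_2 = -0.7725
  -0.7725 phi_1 + 2.6961 phi_2 = -0.8626
Solve by Cramer's rule:
  det = gamma(0)^2 - gamma(1)^2 = (2.6961)^2 - (-0.7725)^2 = 7.26895521 - 0.59675625 = 6.67219896
  phi_hat_1 = [gamma(1) gamma(0) - gamma(1) gamma(2)] / det = [(-0.7725)(2.6961) - (-0.7725)(-0.8626)] / 6.67219896 = -2.74909575 / 6.67219896 = -0.412
  phi_hat_2 = [gamma(0) gamma(2) - gamma(1)^2] / det = [(2.6961)(-0.8626) - (-0.7725)^2] / 6.67219896 = -2.92241211 / 6.67219896 = -0.438
So phi_hat = [-0.4120, -0.4380].
Therefore phi_hat_2 = -0.4380.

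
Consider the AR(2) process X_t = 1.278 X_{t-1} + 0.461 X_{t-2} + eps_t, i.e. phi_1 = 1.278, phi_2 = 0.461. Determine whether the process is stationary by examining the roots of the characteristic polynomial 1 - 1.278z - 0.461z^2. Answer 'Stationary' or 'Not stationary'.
\text{Not stationary}

The AR(p) characteristic polynomial is P(z) = 1 - 1.278z - 0.461z^2.
Stationarity requires all roots to lie outside the unit circle, i.e. |z| > 1 for every root.
Set 1 + (-1.278) z + (-0.461) z^2 = 0, i.e. a z^2 + b z + c = 0 with a = -0.461, b = -1.278, c = 1.
Discriminant D = b^2 - 4ac = (-1.278)^2 - 4*(-0.461)*1 = 1.633284 - (-1.844) = 3.477284.
D >= 0, so the roots are real: z = (-b +/- sqrt(D)) / (2a) = (1.278 +/- 1.864748) / (-0.922).
  z_1 = (1.278 + 1.864748) / (-0.922) = -3.4086,   |z_1| = 3.4086.
  z_2 = (1.278 - 1.864748) / (-0.922) = 0.6364,   |z_2| = 0.6364.
Moduli of all roots: 3.4086, 0.6364.
All moduli strictly greater than 1? No.
Verdict: Not stationary.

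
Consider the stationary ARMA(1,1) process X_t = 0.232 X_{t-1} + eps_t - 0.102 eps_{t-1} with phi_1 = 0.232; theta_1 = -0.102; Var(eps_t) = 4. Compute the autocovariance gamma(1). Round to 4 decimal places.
\gamma(1) = 0.5366

Multiply the model equation by X_{t-k} and take expectations. With theta_0 = psi_0 = 1 and psi_j the MA(infinity) weights, this gives
  gamma(k) - sum_i phi_i gamma(k-i) = c_k,
  c_k = sigma^2 * sum_{j=k..q} theta_j psi_{j-k}   (c_k = 0 for k > q),
using gamma(-m) = gamma(m).
psi-weights needed (psi_j = theta_j + sum_i phi_i psi_{j-i}):
  psi_1 = theta_1 + phi_1 = -0.102 + (0.232) = 0.13
Right-hand sides:
  c_0 = sigma^2 (1 + theta_1 psi_1) = 4 * (1 + (-0.102)(0.13)) = 4 * 0.98674 = 3.94696
  c_1 = sigma^2 theta_1 = 4 * (-0.102) = -0.408
  c_2 = 0
Equations for k = 0 and k = 1 (AR order 1):
  gamma(0) = phi_1 gamma(1) + c_0
  gamma(1) = phi_1 gamma(0) + c_1
Substituting the second into the first: gamma(0) (1 - phi_1^2) = c_0 + phi_1 c_1, so
  gamma(0) = (c_0 + phi_1 c_1) / (1 - phi_1^2) = (3.94696 + (0.232)(-0.408)) / (1 - (0.232)^2) = 3.852304 / 0.946176 = 4.071445.
  gamma(1) = phi_1 gamma(0) + c_1 = (0.232)(4.071445) + (-0.408) = 0.536575.
Therefore gamma(1) = 0.5366 (to 4 decimal places).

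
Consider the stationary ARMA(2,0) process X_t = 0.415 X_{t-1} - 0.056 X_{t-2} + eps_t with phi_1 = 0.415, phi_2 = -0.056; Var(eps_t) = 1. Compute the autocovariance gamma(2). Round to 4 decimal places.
\gamma(2) = 0.1271

Multiply the model equation by X_{t-k} and take expectations. With theta_0 = psi_0 = 1 and psi_j the MA(infinity) weights, this gives
  gamma(k) - sum_i phi_i gamma(k-i) = c_k,
  c_k = sigma^2 * sum_{j=k..q} theta_j psi_{j-k}   (c_k = 0 for k > q),
using gamma(-m) = gamma(m).
Pure AR (q = 0): c_0 = sigma^2 = 1, c_k = 0 for k >= 1.
Equations for k = 0, 1, 2 (AR order 2, c_2 = 0):
  (E0) gamma(0) = phi_1 gamma(1) + phi_2 gamma(2) + c_0
  (E1) gamma(1) = phi_1 gamma(0) + phi_2 gamma(1) + c_1
  (E2) gamma(2) = phi_1 gamma(1) + phi_2 gamma(0)
From (E1): gamma(1) = A gamma(0) + B with
  A = phi_1 / (1 - phi_2) = 0.415 / 1.056 = 0.392992,   B = c_1 / (1 - phi_2) = 0 / 1.056 = 0.
Insert (E2) into (E0): gamma(0) (1 - phi_2^2) = phi_1 (1 + phi_2) gamma(1) + c_0.
  phi_1 (1 + phi_2) = (0.415)(0.944) = 0.39176,   1 - phi_2^2 = 0.996864.
Replace gamma(1) by A gamma(0) + B and collect gamma(0):
  gamma(0) [0.996864 - (0.39176)(0.392992)] = c_0 = 1
  gamma(0) * 0.842905 = 1
  gamma(0) = 1 / 0.842905 = 1.186373.
  gamma(1) = A gamma(0) = (0.392992)(1.186373) = 0.466236.
  gamma(2) = phi_1 gamma(1) + phi_2 gamma(0) = (0.415)(0.466236) + (-0.056)(1.186373) = 0.127051.
Therefore gamma(2) = 0.1271 (to 4 decimal places).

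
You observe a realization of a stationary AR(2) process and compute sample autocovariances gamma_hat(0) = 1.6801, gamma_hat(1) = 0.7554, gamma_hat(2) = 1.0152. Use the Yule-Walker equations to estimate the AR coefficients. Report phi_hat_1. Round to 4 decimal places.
\hat\phi_{1} = 0.2230

The Yule-Walker equations for an AR(p) process read, in matrix form,
  Gamma_p phi = r_p,   with   (Gamma_p)_{ij} = gamma(|i - j|),
                       (r_p)_i = gamma(i),   i,j = 1..p.
Substitute the sample gammas (Toeplitz matrix and right-hand side of size 2):
  Gamma_p = [[1.6801, 0.7554], [0.7554, 1.6801]]
  r_p     = [0.7554, 1.0152]
Written out:
  1.6801 phi_1 + 0.7554 phi_2 = 0.7554
  0.7554 phi_1 + 1.6801 phi_2 = 1.0152
Solve by Cramer's rule:
  det = gamma(0)^2 - gamma(1)^2 = (1.6801)^2 - (0.7554)^2 = 2.82273601 - 0.57062916 = 2.25210685
  phi_hat_1 = [gamma(1) gamma(0) - gamma(1) gamma(2)] / det = [(0.7554)(1.6801) - (0.7554)(1.0152)] / 2.25210685 = 0.50226546 / 2.25210685 = 0.223
  phi_hat_2 = [gamma(0) gamma(2) - gamma(1)^2] / det = [(1.6801)(1.0152) - (0.7554)^2] / 2.25210685 = 1.13500836 / 2.25210685 = 0.504
So phi_hat = [0.2230, 0.5040].
Therefore phi_hat_1 = 0.2230.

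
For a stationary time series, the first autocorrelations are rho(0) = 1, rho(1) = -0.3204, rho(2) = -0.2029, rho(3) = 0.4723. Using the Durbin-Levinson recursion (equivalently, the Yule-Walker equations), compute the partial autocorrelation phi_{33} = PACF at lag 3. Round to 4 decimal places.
\phi_{33} = 0.3480

The PACF at lag k is phi_{kk}, the last component of the solution
to the Yule-Walker system G_k phi = r_k where
  (G_k)_{ij} = rho(|i - j|), (r_k)_i = rho(i), i,j = 1..k.
Equivalently, Durbin-Levinson gives phi_{kk} iteratively:
  phi_{11} = rho(1)
  phi_{kk} = [rho(k) - sum_{j=1..k-1} phi_{k-1,j} rho(k-j)]
            / [1 - sum_{j=1..k-1} phi_{k-1,j} rho(j)],
  phi_{k,j} = phi_{k-1,j} - phi_{kk} phi_{k-1,k-j},  j = 1..k-1.
Step k = 1:
  phi_11 = rho(1) = -0.3204.
Step k = 2:
  phi_22 = [rho(2) - phi_11 rho(1)] / [1 - phi_11 rho(1)] = [-0.2029 - (-0.3204)(-0.3204)] / [1 - (-0.3204)(-0.3204)]
         = -0.30555616 / 0.89734384 = -0.340512.
  Update: phi_21 = phi_11 - phi_22 phi_11 = -0.3204 - (-0.340512)(-0.3204) = -0.4295.
Step k = 3:
  phi_33 = [rho(3) - phi_21 rho(2) - phi_22 rho(1)] / [1 - phi_21 rho(1) - phi_22 rho(2)]
    numerator   = 0.4723 - (-0.4295)(-0.2029) - (-0.340512)(-0.3204) = 0.27605448
    denominator = 1 - (-0.4295)(-0.3204) - (-0.340512)(-0.2029) = 0.79329836
  phi_33 = 0.27605448 / 0.79329836 = 0.348.
Therefore phi_{33} = 0.3480.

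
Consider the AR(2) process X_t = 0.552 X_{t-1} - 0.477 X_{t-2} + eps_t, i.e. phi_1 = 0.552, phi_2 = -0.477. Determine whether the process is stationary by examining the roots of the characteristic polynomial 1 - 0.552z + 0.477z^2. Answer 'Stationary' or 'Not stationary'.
\text{Stationary}

The AR(p) characteristic polynomial is P(z) = 1 - 0.552z + 0.477z^2.
Stationarity requires all roots to lie outside the unit circle, i.e. |z| > 1 for every root.
Set 1 + (-0.552) z + (0.477) z^2 = 0, i.e. a z^2 + b z + c = 0 with a = 0.477, b = -0.552, c = 1.
Discriminant D = b^2 - 4ac = (-0.552)^2 - 4*(0.477)*1 = 0.304704 - (1.908) = -1.603296.
D < 0, so the roots are the complex-conjugate pair z = (-b +/- i sqrt(-D)) / (2a) = 0.5786 +/- 1.3273i.
For a conjugate pair |z|^2 = z * conj(z) = (product of roots) = c/a = 1/(0.477) = 2.096436, so |z| = sqrt(2.096436) = 1.4479 for both roots.
Moduli of all roots: 1.4479, 1.4479.
All moduli strictly greater than 1? Yes.
Verdict: Stationary.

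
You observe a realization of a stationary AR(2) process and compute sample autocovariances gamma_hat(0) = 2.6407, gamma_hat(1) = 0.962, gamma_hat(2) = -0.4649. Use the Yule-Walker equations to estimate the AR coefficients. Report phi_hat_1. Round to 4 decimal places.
\hat\phi_{1} = 0.4940

The Yule-Walker equations for an AR(p) process read, in matrix form,
  Gamma_p phi = r_p,   with   (Gamma_p)_{ij} = gamma(|i - j|),
                       (r_p)_i = gamma(i),   i,j = 1..p.
Substitute the sample gammas (Toeplitz matrix and right-hand side of size 2):
  Gamma_p = [[2.6407, 0.962], [0.962, 2.6407]]
  r_p     = [0.962, -0.4649]
Written out:
  2.6407 phi_1 + 0.962 phi_2 = 0.962
  0.962 phi_1 + 2.6407 phi_2 = -0.4649
Solve by Cramer's rule:
  det = gamma(0)^2 - gamma(1)^2 = (2.6407)^2 - (0.962)^2 = 6.97329649 - 0.925444 = 6.04785249
  phi_hat_1 = [gamma(1) gamma(0) - gamma(1) gamma(2)] / det = [(0.962)(2.6407) - (0.962)(-0.4649)] / 6.04785249 = 2.9875872 / 6.04785249 = 0.494
  phi_hat_2 = [gamma(0) gamma(2) - gamma(1)^2] / det = [(2.6407)(-0.4649) - (0.962)^2] / 6.04785249 = -2.15310543 / 6.04785249 = -0.356
So phi_hat = [0.4940, -0.3560].
Therefore phi_hat_1 = 0.4940.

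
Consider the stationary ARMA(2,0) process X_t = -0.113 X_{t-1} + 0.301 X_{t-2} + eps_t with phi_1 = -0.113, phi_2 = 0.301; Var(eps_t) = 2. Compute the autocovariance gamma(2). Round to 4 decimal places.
\gamma(2) = 0.7210

Multiply the model equation by X_{t-k} and take expectations. With theta_0 = psi_0 = 1 and psi_j the MA(infinity) weights, this gives
  gamma(k) - sum_i phi_i gamma(k-i) = c_k,
  c_k = sigma^2 * sum_{j=k..q} theta_j psi_{j-k}   (c_k = 0 for k > q),
using gamma(-m) = gamma(m).
Pure AR (q = 0): c_0 = sigma^2 = 2, c_k = 0 for k >= 1.
Equations for k = 0, 1, 2 (AR order 2, c_2 = 0):
  (E0) gamma(0) = phi_1 gamma(1) + phi_2 gamma(2) + c_0
  (E1) gamma(1) = phi_1 gamma(0) + phi_2 gamma(1) + c_1
  (E2) gamma(2) = phi_1 gamma(1) + phi_2 gamma(0)
From (E1): gamma(1) = A gamma(0) + B with
  A = phi_1 / (1 - phi_2) = -0.113 / 0.699 = -0.16166,   B = c_1 / (1 - phi_2) = 0 / 0.699 = 0.
Insert (E2) into (E0): gamma(0) (1 - phi_2^2) = phi_1 (1 + phi_2) gamma(1) + c_0.
  phi_1 (1 + phi_2) = (-0.113)(1.301) = -0.147013,   1 - phi_2^2 = 0.909399.
Replace gamma(1) by A gamma(0) + B and collect gamma(0):
  gamma(0) [0.909399 - (-0.147013)(-0.16166)] = c_0 = 2
  gamma(0) * 0.885633 = 2
  gamma(0) = 2 / 0.885633 = 2.258272.
  gamma(1) = A gamma(0) = (-0.16166)(2.258272) = -0.365071.
  gamma(2) = phi_1 gamma(1) + phi_2 gamma(0) = (-0.113)(-0.365071) + (0.301)(2.258272) = 0.720993.
Therefore gamma(2) = 0.7210 (to 4 decimal places).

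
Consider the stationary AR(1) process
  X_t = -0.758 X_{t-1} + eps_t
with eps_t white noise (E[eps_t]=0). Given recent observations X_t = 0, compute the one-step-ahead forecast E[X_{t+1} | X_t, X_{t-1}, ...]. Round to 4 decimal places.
E[X_{t+1} \mid \mathcal F_t] = 0.0000

For an AR(p) model X_t = c + sum_i phi_i X_{t-i} + eps_t, the
one-step-ahead conditional mean is
  E[X_{t+1} | X_t, ...] = c + sum_i phi_i X_{t+1-i}.
Substitute known values:
  E[X_{t+1} | ...] = (-0.758) * (0)
                   = 0.0000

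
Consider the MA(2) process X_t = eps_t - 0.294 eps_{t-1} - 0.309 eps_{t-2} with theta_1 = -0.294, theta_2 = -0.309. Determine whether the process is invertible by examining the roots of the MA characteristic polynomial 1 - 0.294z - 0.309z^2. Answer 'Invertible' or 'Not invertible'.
\text{Invertible}

The MA(q) characteristic polynomial is P(z) = 1 - 0.294z - 0.309z^2.
Invertibility requires all roots to lie outside the unit circle, i.e. |z| > 1 for every root.
Set 1 + (-0.294) z + (-0.309) z^2 = 0, i.e. a z^2 + b z + c = 0 with a = -0.309, b = -0.294, c = 1.
Discriminant D = b^2 - 4ac = (-0.294)^2 - 4*(-0.309)*1 = 0.086436 - (-1.236) = 1.322436.
D >= 0, so the roots are real: z = (-b +/- sqrt(D)) / (2a) = (0.294 +/- 1.149972) / (-0.618).
  z_1 = (0.294 + 1.149972) / (-0.618) = -2.3365,   |z_1| = 2.3365.
  z_2 = (0.294 - 1.149972) / (-0.618) = 1.3851,   |z_2| = 1.3851.
Moduli of all roots: 2.3365, 1.3851.
All moduli strictly greater than 1? Yes.
Verdict: Invertible.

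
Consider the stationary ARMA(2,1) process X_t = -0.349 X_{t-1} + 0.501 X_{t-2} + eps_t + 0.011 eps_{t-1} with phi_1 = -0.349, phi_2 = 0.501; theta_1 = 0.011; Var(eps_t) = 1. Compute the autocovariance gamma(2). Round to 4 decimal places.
\gamma(2) = 1.9099

Multiply the model equation by X_{t-k} and take expectations. With theta_0 = psi_0 = 1 and psi_j the MA(infinity) weights, this gives
  gamma(k) - sum_i phi_i gamma(k-i) = c_k,
  c_k = sigma^2 * sum_{j=k..q} theta_j psi_{j-k}   (c_k = 0 for k > q),
using gamma(-m) = gamma(m).
psi-weights needed (psi_j = theta_j + sum_i phi_i psi_{j-i}):
  psi_1 = theta_1 + phi_1 = 0.011 + (-0.349) = -0.338
Right-hand sides:
  c_0 = sigma^2 (1 + theta_1 psi_1) = 1 * (1 + (0.011)(-0.338)) = 1 * 0.996282 = 0.996282
  c_1 = sigma^2 theta_1 = 1 * (0.011) = 0.011
  c_2 = 0
Equations for k = 0, 1, 2 (AR order 2, c_2 = 0):
  (E0) gamma(0) = phi_1 gamma(1) + phi_2 gamma(2) + c_0
  (E1) gamma(1) = phi_1 gamma(0) + phi_2 gamma(1) + c_1
  (E2) gamma(2) = phi_1 gamma(1) + phi_2 gamma(0)
From (E1): gamma(1) = A gamma(0) + B with
  A = phi_1 / (1 - phi_2) = -0.349 / 0.499 = -0.699399,   B = c_1 / (1 - phi_2) = 0.011 / 0.499 = 0.022044.
Insert (E2) into (E0): gamma(0) (1 - phi_2^2) = phi_1 (1 + phi_2) gamma(1) + c_0.
  phi_1 (1 + phi_2) = (-0.349)(1.501) = -0.523849,   1 - phi_2^2 = 0.748999.
Replace gamma(1) by A gamma(0) + B and collect gamma(0):
  gamma(0) [0.748999 - (-0.523849)(-0.699399)] = (-0.523849)(0.022044) + 0.996282
  gamma(0) * 0.38262 = 0.984734
  gamma(0) = 0.984734 / 0.38262 = 2.573664.
  gamma(1) = A gamma(0) + B = (-0.699399)(2.573664) + (0.022044) = -1.777973.
  gamma(2) = phi_1 gamma(1) + phi_2 gamma(0) = (-0.349)(-1.777973) + (0.501)(2.573664) = 1.909918.
Therefore gamma(2) = 1.9099 (to 4 decimal places).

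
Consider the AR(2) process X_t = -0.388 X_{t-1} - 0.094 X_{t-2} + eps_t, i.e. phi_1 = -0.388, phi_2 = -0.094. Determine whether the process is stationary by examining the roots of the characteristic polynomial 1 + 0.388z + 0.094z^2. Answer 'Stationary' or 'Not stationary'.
\text{Stationary}

The AR(p) characteristic polynomial is P(z) = 1 + 0.388z + 0.094z^2.
Stationarity requires all roots to lie outside the unit circle, i.e. |z| > 1 for every root.
Set 1 + (0.388) z + (0.094) z^2 = 0, i.e. a z^2 + b z + c = 0 with a = 0.094, b = 0.388, c = 1.
Discriminant D = b^2 - 4ac = (0.388)^2 - 4*(0.094)*1 = 0.150544 - (0.376) = -0.225456.
D < 0, so the roots are the complex-conjugate pair z = (-b +/- i sqrt(-D)) / (2a) = -2.0638 +/- 2.5256i.
For a conjugate pair |z|^2 = z * conj(z) = (product of roots) = c/a = 1/(0.094) = 10.638298, so |z| = sqrt(10.638298) = 3.2616 for both roots.
Moduli of all roots: 3.2616, 3.2616.
All moduli strictly greater than 1? Yes.
Verdict: Stationary.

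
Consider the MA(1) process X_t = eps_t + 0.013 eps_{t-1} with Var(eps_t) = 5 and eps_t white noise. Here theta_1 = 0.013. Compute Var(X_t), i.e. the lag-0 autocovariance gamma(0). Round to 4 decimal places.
\gamma(0) = 5.0008

For an MA(q) process X_t = eps_t + sum_i theta_i eps_{t-i} with
Var(eps_t) = sigma^2, the variance is
  gamma(0) = sigma^2 * (1 + sum_i theta_i^2).
  sum_i theta_i^2 = (0.013)^2 = 0.000169.
  gamma(0) = 5 * (1 + 0.000169) = 5 * 1.000169 = 5.000845, which rounds to 5.0008.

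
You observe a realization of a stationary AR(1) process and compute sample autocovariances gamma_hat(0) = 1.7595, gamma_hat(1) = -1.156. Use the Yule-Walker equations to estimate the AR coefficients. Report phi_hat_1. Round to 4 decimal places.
\hat\phi_{1} = -0.6570

The Yule-Walker equations for an AR(p) process read, in matrix form,
  Gamma_p phi = r_p,   with   (Gamma_p)_{ij} = gamma(|i - j|),
                       (r_p)_i = gamma(i),   i,j = 1..p.
Substitute the sample gammas (Toeplitz matrix and right-hand side of size 1):
  Gamma_p = [[1.7595]]
  r_p     = [-1.156]
With p = 1 this is the single equation gamma(0) phi_1 = gamma(1):
  phi_hat_1 = gamma(1) / gamma(0) = -1.156 / 1.7595 = -0.6570.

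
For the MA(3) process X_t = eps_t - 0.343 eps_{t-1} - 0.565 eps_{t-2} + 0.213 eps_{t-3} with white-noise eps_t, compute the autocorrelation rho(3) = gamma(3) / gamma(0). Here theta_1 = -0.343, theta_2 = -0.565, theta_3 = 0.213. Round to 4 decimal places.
\rho(3) = 0.1437

For an MA(q) process with theta_0 = 1, the autocovariance is
  gamma(k) = sigma^2 * sum_{i=0..q-k} theta_i * theta_{i+k},
and rho(k) = gamma(k) / gamma(0). Sigma^2 cancels.
  numerator   = (1)*(0.213) = 0.213.
  denominator = (1)^2 + (-0.343)^2 + (-0.565)^2 + (0.213)^2 = 1.482243.
  rho(3) = 0.213 / 1.482243 = 0.1437.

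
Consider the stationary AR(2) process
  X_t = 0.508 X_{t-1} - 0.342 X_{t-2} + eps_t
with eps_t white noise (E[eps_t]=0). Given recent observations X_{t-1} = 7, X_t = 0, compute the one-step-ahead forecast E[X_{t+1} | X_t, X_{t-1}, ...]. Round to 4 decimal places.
E[X_{t+1} \mid \mathcal F_t] = -2.3940

For an AR(p) model X_t = c + sum_i phi_i X_{t-i} + eps_t, the
one-step-ahead conditional mean is
  E[X_{t+1} | X_t, ...] = c + sum_i phi_i X_{t+1-i}.
Substitute known values:
  E[X_{t+1} | ...] = (0.508) * (0) + (-0.342) * (7)
                   = -2.3940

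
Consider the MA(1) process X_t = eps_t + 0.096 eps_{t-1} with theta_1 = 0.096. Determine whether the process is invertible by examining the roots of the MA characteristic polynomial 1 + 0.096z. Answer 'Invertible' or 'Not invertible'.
\text{Invertible}

The MA(q) characteristic polynomial is P(z) = 1 + 0.096z.
Invertibility requires all roots to lie outside the unit circle, i.e. |z| > 1 for every root.
This is linear in z: 1 + (0.096) z = 0  =>  z = -1/(0.096) = -10.416667,  |z| = 10.416667.
Moduli of all roots: 10.4167.
All moduli strictly greater than 1? Yes.
Verdict: Invertible.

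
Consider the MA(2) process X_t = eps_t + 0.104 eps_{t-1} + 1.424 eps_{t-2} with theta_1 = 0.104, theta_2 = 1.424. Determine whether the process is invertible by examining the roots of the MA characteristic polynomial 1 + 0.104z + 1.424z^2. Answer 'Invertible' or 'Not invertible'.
\text{Not invertible}

The MA(q) characteristic polynomial is P(z) = 1 + 0.104z + 1.424z^2.
Invertibility requires all roots to lie outside the unit circle, i.e. |z| > 1 for every root.
Set 1 + (0.104) z + (1.424) z^2 = 0, i.e. a z^2 + b z + c = 0 with a = 1.424, b = 0.104, c = 1.
Discriminant D = b^2 - 4ac = (0.104)^2 - 4*(1.424)*1 = 0.010816 - (5.696) = -5.685184.
D < 0, so the roots are the complex-conjugate pair z = (-b +/- i sqrt(-D)) / (2a) = -0.0365 +/- 0.8372i.
For a conjugate pair |z|^2 = z * conj(z) = (product of roots) = c/a = 1/(1.424) = 0.702247, so |z| = sqrt(0.702247) = 0.838 for both roots.
Moduli of all roots: 0.8380, 0.8380.
All moduli strictly greater than 1? No.
Verdict: Not invertible.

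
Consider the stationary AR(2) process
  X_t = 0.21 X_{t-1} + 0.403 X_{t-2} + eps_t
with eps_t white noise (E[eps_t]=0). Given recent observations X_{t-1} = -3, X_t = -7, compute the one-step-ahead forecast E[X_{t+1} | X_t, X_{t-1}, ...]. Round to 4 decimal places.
E[X_{t+1} \mid \mathcal F_t] = -2.6790

For an AR(p) model X_t = c + sum_i phi_i X_{t-i} + eps_t, the
one-step-ahead conditional mean is
  E[X_{t+1} | X_t, ...] = c + sum_i phi_i X_{t+1-i}.
Substitute known values:
  E[X_{t+1} | ...] = (0.21) * (-7) + (0.403) * (-3)
                   = -2.6790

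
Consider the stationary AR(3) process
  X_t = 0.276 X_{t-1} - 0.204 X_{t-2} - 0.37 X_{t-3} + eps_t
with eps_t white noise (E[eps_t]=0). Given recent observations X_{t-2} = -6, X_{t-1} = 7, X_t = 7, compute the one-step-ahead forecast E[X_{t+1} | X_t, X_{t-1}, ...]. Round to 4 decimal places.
E[X_{t+1} \mid \mathcal F_t] = 2.7240

For an AR(p) model X_t = c + sum_i phi_i X_{t-i} + eps_t, the
one-step-ahead conditional mean is
  E[X_{t+1} | X_t, ...] = c + sum_i phi_i X_{t+1-i}.
Substitute known values:
  E[X_{t+1} | ...] = (0.276) * (7) + (-0.204) * (7) + (-0.37) * (-6)
                   = 2.7240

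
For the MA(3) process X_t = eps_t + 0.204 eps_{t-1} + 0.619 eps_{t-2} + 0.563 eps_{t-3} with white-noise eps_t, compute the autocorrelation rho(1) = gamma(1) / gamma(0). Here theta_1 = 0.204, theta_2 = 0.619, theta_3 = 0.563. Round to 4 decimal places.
\rho(1) = 0.3897

For an MA(q) process with theta_0 = 1, the autocovariance is
  gamma(k) = sigma^2 * sum_{i=0..q-k} theta_i * theta_{i+k},
and rho(k) = gamma(k) / gamma(0). Sigma^2 cancels.
  numerator   = (1)*(0.204) + (0.204)*(0.619) + (0.619)*(0.563) = 0.678773.
  denominator = (1)^2 + (0.204)^2 + (0.619)^2 + (0.563)^2 = 1.741746.
  rho(1) = 0.678773 / 1.741746 = 0.3897.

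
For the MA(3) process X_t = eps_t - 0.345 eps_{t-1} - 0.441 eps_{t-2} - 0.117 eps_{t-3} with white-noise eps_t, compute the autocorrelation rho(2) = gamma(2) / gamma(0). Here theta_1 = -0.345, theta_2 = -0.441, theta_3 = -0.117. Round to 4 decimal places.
\rho(2) = -0.3019

For an MA(q) process with theta_0 = 1, the autocovariance is
  gamma(k) = sigma^2 * sum_{i=0..q-k} theta_i * theta_{i+k},
and rho(k) = gamma(k) / gamma(0). Sigma^2 cancels.
  numerator   = (1)*(-0.441) + (-0.345)*(-0.117) = -0.400635.
  denominator = (1)^2 + (-0.345)^2 + (-0.441)^2 + (-0.117)^2 = 1.327195.
  rho(2) = -0.400635 / 1.327195 = -0.3019.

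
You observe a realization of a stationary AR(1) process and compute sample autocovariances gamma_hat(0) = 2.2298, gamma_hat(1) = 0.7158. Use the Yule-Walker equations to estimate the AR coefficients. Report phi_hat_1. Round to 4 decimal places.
\hat\phi_{1} = 0.3210

The Yule-Walker equations for an AR(p) process read, in matrix form,
  Gamma_p phi = r_p,   with   (Gamma_p)_{ij} = gamma(|i - j|),
                       (r_p)_i = gamma(i),   i,j = 1..p.
Substitute the sample gammas (Toeplitz matrix and right-hand side of size 1):
  Gamma_p = [[2.2298]]
  r_p     = [0.7158]
With p = 1 this is the single equation gamma(0) phi_1 = gamma(1):
  phi_hat_1 = gamma(1) / gamma(0) = 0.7158 / 2.2298 = 0.3210.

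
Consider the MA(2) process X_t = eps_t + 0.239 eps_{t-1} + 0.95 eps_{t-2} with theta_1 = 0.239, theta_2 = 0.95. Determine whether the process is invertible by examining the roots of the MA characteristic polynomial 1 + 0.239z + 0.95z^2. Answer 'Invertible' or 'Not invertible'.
\text{Invertible}

The MA(q) characteristic polynomial is P(z) = 1 + 0.239z + 0.95z^2.
Invertibility requires all roots to lie outside the unit circle, i.e. |z| > 1 for every root.
Set 1 + (0.239) z + (0.95) z^2 = 0, i.e. a z^2 + b z + c = 0 with a = 0.95, b = 0.239, c = 1.
Discriminant D = b^2 - 4ac = (0.239)^2 - 4*(0.95)*1 = 0.057121 - (3.8) = -3.742879.
D < 0, so the roots are the complex-conjugate pair z = (-b +/- i sqrt(-D)) / (2a) = -0.1258 +/- 1.0182i.
For a conjugate pair |z|^2 = z * conj(z) = (product of roots) = c/a = 1/(0.95) = 1.052632, so |z| = sqrt(1.052632) = 1.026 for both roots.
Moduli of all roots: 1.0260, 1.0260.
All moduli strictly greater than 1? Yes.
Verdict: Invertible.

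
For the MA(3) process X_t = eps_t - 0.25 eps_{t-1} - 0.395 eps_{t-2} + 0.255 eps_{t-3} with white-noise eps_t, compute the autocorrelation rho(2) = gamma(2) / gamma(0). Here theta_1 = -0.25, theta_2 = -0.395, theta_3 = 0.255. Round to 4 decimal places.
\rho(2) = -0.3574

For an MA(q) process with theta_0 = 1, the autocovariance is
  gamma(k) = sigma^2 * sum_{i=0..q-k} theta_i * theta_{i+k},
and rho(k) = gamma(k) / gamma(0). Sigma^2 cancels.
  numerator   = (1)*(-0.395) + (-0.25)*(0.255) = -0.45875.
  denominator = (1)^2 + (-0.25)^2 + (-0.395)^2 + (0.255)^2 = 1.28355.
  rho(2) = -0.45875 / 1.28355 = -0.3574.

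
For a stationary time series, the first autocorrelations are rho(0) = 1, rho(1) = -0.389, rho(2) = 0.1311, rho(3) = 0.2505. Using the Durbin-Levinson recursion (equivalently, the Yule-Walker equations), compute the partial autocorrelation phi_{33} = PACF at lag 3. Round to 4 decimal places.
\phi_{33} = 0.3460

The PACF at lag k is phi_{kk}, the last component of the solution
to the Yule-Walker system G_k phi = r_k where
  (G_k)_{ij} = rho(|i - j|), (r_k)_i = rho(i), i,j = 1..k.
Equivalently, Durbin-Levinson gives phi_{kk} iteratively:
  phi_{11} = rho(1)
  phi_{kk} = [rho(k) - sum_{j=1..k-1} phi_{k-1,j} rho(k-j)]
            / [1 - sum_{j=1..k-1} phi_{k-1,j} rho(j)],
  phi_{k,j} = phi_{k-1,j} - phi_{kk} phi_{k-1,k-j},  j = 1..k-1.
Step k = 1:
  phi_11 = rho(1) = -0.389.
Step k = 2:
  phi_22 = [rho(2) - phi_11 rho(1)] / [1 - phi_11 rho(1)] = [0.1311 - (-0.389)(-0.389)] / [1 - (-0.389)(-0.389)]
         = -0.020221 / 0.848679 = -0.023826.
  Update: phi_21 = phi_11 - phi_22 phi_11 = -0.389 - (-0.023826)(-0.389) = -0.398268.
Step k = 3:
  phi_33 = [rho(3) - phi_21 rho(2) - phi_22 rho(1)] / [1 - phi_21 rho(1) - phi_22 rho(2)]
    numerator   = 0.2505 - (-0.398268)(0.1311) - (-0.023826)(-0.389) = 0.29344451
    denominator = 1 - (-0.398268)(-0.389) - (-0.023826)(0.1311) = 0.84819721
  phi_33 = 0.29344451 / 0.84819721 = 0.346.
Therefore phi_{33} = 0.3460.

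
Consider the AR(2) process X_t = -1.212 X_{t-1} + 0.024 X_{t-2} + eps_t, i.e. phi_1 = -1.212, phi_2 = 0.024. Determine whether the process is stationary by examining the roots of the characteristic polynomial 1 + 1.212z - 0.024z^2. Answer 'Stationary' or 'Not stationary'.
\text{Not stationary}

The AR(p) characteristic polynomial is P(z) = 1 + 1.212z - 0.024z^2.
Stationarity requires all roots to lie outside the unit circle, i.e. |z| > 1 for every root.
Set 1 + (1.212) z + (-0.024) z^2 = 0, i.e. a z^2 + b z + c = 0 with a = -0.024, b = 1.212, c = 1.
Discriminant D = b^2 - 4ac = (1.212)^2 - 4*(-0.024)*1 = 1.468944 - (-0.096) = 1.564944.
D >= 0, so the roots are real: z = (-b +/- sqrt(D)) / (2a) = (-1.212 +/- 1.250977) / (-0.048).
  z_1 = (-1.212 + 1.250977) / (-0.048) = -0.812,   |z_1| = 0.812.
  z_2 = (-1.212 - 1.250977) / (-0.048) = 51.312,   |z_2| = 51.312.
Moduli of all roots: 0.8120, 51.3120.
All moduli strictly greater than 1? No.
Verdict: Not stationary.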